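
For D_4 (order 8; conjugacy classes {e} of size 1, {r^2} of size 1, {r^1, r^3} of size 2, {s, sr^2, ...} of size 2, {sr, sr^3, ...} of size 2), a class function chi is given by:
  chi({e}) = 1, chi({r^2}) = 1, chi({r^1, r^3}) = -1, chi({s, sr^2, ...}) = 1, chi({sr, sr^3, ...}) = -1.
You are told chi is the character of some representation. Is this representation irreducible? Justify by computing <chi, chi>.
Irreducible: <chi, chi> = 1.

Working: <chi, chi> = (1/|G|) sum_C |C| * |chi(C)|^2 = (1/8)[1*|1|^2 + 1*|1|^2 + 2*|-1|^2 + 2*|1|^2 + 2*|-1|^2]
  = (1/8)[(1) + (1) + (2) + (2) + (2)] = 8/8 = 1.
A character is irreducible iff <chi, chi> = 1, so this representation is irreducible.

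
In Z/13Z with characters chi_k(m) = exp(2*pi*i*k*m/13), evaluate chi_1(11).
chi_1(11) = zeta_13^11 = exp(-4*I*pi/13)

Justification: chi_1(11) = zeta_13^(1*11) = zeta_13^11. Since zeta_13^13 = 1, this equals zeta_13^11 = exp(2*pi*i*11/13) = exp(-4*I*pi/13).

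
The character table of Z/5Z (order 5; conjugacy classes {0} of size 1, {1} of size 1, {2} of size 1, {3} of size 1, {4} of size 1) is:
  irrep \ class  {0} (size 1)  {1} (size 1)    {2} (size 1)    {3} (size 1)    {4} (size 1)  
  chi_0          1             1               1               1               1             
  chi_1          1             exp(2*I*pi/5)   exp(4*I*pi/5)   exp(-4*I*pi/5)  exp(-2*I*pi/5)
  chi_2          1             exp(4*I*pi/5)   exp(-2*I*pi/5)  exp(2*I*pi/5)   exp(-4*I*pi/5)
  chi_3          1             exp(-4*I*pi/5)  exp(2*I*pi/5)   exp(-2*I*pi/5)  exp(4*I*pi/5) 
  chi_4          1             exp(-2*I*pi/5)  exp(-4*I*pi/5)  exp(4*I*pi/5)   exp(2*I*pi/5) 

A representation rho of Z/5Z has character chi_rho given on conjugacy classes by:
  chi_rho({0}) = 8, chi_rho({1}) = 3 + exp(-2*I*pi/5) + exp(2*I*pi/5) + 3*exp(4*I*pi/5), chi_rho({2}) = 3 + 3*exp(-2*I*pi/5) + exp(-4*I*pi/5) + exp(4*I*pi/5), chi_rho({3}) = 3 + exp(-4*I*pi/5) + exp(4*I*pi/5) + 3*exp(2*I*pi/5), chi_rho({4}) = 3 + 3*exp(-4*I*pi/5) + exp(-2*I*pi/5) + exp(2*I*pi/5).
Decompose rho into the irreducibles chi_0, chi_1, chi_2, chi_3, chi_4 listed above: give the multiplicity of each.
Multiplicities: chi_0: 3, chi_1: 1, chi_2: 3, chi_3: 0, chi_4: 1.

Explanation: Use <chi_rho, chi> = (1/|G|) sum_C |C| * chi_rho(C) * conj(chi(C)) with |G| = 5 for each irreducible chi in the table:
  <chi_rho, chi_0> = (1/5)[1*(8)*conj(1) + 1*(3 + exp(-2*I*pi/5) + exp(2*I*pi/5) + 3*exp(4*I*pi/5))*conj(1) + 1*(3 + 3*exp(-2*I*pi/5) + exp(-4*I*pi/5) + exp(4*I*pi/5))*conj(1) + 1*(3 + exp(-4*I*pi/5) + exp(4*I*pi/5) + 3*exp(2*I*pi/5))*conj(1) + 1*(3 + 3*exp(-4*I*pi/5) + exp(-2*I*pi/5) + exp(2*I*pi/5))*conj(1)]
      = (1/5)[(8) + (3 + exp(-2*I*pi/5) + exp(2*I*pi/5) + 3*exp(4*I*pi/5)) + (3 + 3*exp(-2*I*pi/5) + exp(-4*I*pi/5) + exp(4*I*pi/5)) + (3 + exp(-4*I*pi/5) + exp(4*I*pi/5) + 3*exp(2*I*pi/5)) + (3 + 3*exp(-4*I*pi/5) + exp(-2*I*pi/5) + exp(2*I*pi/5))] = 15/5 = 3
  <chi_rho, chi_1> = (1/5)[1*(8)*conj(1) + 1*(3 + exp(-2*I*pi/5) + exp(2*I*pi/5) + 3*exp(4*I*pi/5))*conj(exp(2*I*pi/5)) + 1*(3 + 3*exp(-2*I*pi/5) + exp(-4*I*pi/5) + exp(4*I*pi/5))*conj(exp(4*I*pi/5)) + 1*(3 + exp(-4*I*pi/5) + exp(4*I*pi/5) + 3*exp(2*I*pi/5))*conj(exp(-4*I*pi/5)) + 1*(3 + 3*exp(-4*I*pi/5) + exp(-2*I*pi/5) + exp(2*I*pi/5))*conj(exp(-2*I*pi/5))]
      = (1/5)[(8) + (1 + 3*exp(-2*I*pi/5) + exp(-4*I*pi/5) + 3*exp(2*I*pi/5)) + (1 + 3*exp(-4*I*pi/5) + exp(2*I*pi/5) + 3*exp(4*I*pi/5)) + (1 + 3*exp(-4*I*pi/5) + exp(-2*I*pi/5) + 3*exp(4*I*pi/5)) + (1 + 3*exp(-2*I*pi/5) + exp(4*I*pi/5) + 3*exp(2*I*pi/5))] = 5/5 = 1
  <chi_rho, chi_2> = (1/5)[1*(8)*conj(1) + 1*(3 + exp(-2*I*pi/5) + exp(2*I*pi/5) + 3*exp(4*I*pi/5))*conj(exp(4*I*pi/5)) + 1*(3 + 3*exp(-2*I*pi/5) + exp(-4*I*pi/5) + exp(4*I*pi/5))*conj(exp(-2*I*pi/5)) + 1*(3 + exp(-4*I*pi/5) + exp(4*I*pi/5) + 3*exp(2*I*pi/5))*conj(exp(2*I*pi/5)) + 1*(3 + 3*exp(-4*I*pi/5) + exp(-2*I*pi/5) + exp(2*I*pi/5))*conj(exp(-4*I*pi/5))]
      = (1/5)[(8) + (3 + 3*exp(-4*I*pi/5) + exp(-2*I*pi/5) + exp(4*I*pi/5)) + (3 + exp(-2*I*pi/5) + exp(-4*I*pi/5) + 3*exp(2*I*pi/5)) + (3 + 3*exp(-2*I*pi/5) + exp(4*I*pi/5) + exp(2*I*pi/5)) + (3 + exp(-4*I*pi/5) + exp(2*I*pi/5) + 3*exp(4*I*pi/5))] = 15/5 = 3
  <chi_rho, chi_3> = (1/5)[1*(8)*conj(1) + 1*(3 + exp(-2*I*pi/5) + exp(2*I*pi/5) + 3*exp(4*I*pi/5))*conj(exp(-4*I*pi/5)) + 1*(3 + 3*exp(-2*I*pi/5) + exp(-4*I*pi/5) + exp(4*I*pi/5))*conj(exp(2*I*pi/5)) + 1*(3 + exp(-4*I*pi/5) + exp(4*I*pi/5) + 3*exp(2*I*pi/5))*conj(exp(-2*I*pi/5)) + 1*(3 + 3*exp(-4*I*pi/5) + exp(-2*I*pi/5) + exp(2*I*pi/5))*conj(exp(4*I*pi/5))]
      = (1/5)[(8) + (3*exp(-2*I*pi/5) + exp(-4*I*pi/5) + exp(2*I*pi/5) + 3*exp(4*I*pi/5)) + (3*exp(-2*I*pi/5) + 3*exp(-4*I*pi/5) + exp(4*I*pi/5) + exp(2*I*pi/5)) + (exp(-2*I*pi/5) + exp(-4*I*pi/5) + 3*exp(4*I*pi/5) + 3*exp(2*I*pi/5)) + (3*exp(-4*I*pi/5) + exp(-2*I*pi/5) + exp(4*I*pi/5) + 3*exp(2*I*pi/5))] = 0/5 = 0
  <chi_rho, chi_4> = (1/5)[1*(8)*conj(1) + 1*(3 + exp(-2*I*pi/5) + exp(2*I*pi/5) + 3*exp(4*I*pi/5))*conj(exp(-2*I*pi/5)) + 1*(3 + 3*exp(-2*I*pi/5) + exp(-4*I*pi/5) + exp(4*I*pi/5))*conj(exp(-4*I*pi/5)) + 1*(3 + exp(-4*I*pi/5) + exp(4*I*pi/5) + 3*exp(2*I*pi/5))*conj(exp(4*I*pi/5)) + 1*(3 + 3*exp(-4*I*pi/5) + exp(-2*I*pi/5) + exp(2*I*pi/5))*conj(exp(2*I*pi/5))]
      = (1/5)[(8) + (1 + 3*exp(-4*I*pi/5) + exp(4*I*pi/5) + 3*exp(2*I*pi/5)) + (1 + exp(-2*I*pi/5) + 3*exp(4*I*pi/5) + 3*exp(2*I*pi/5)) + (1 + 3*exp(-2*I*pi/5) + 3*exp(-4*I*pi/5) + exp(2*I*pi/5)) + (1 + 3*exp(-2*I*pi/5) + exp(-4*I*pi/5) + 3*exp(4*I*pi/5))] = 5/5 = 1
(Exp terms are combined using exp(i*s)*conj(exp(i*t)) = exp(i*(s-t)), and sums of them are collapsed using the identity that for every m > 1 the m distinct m-th roots of unity sum to 0, e.g. 1 + exp(2*I*pi/3) + exp(-2*I*pi/3) = 0.)
Dimension check: dim(rho) = sum (mult * dim) = 3*1 + 1*1 + 3*1 + 0*1 + 1*1 = 8 = chi_rho(e) = 8.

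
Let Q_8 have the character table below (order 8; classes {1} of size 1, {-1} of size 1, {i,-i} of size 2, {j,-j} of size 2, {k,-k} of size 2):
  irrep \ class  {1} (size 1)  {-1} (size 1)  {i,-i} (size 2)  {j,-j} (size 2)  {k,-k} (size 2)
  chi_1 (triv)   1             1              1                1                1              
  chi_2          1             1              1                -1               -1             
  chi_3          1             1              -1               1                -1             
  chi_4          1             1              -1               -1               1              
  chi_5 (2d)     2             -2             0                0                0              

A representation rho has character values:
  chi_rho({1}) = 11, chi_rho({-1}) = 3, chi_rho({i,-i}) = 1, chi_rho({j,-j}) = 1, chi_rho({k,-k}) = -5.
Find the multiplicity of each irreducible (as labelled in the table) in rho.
Multiplicities: chi_1: 1, chi_2: 3, chi_3: 3, chi_4: 0, chi_5: 2.

Working: Use <chi_rho, chi> = (1/|G|) sum_C |C| * chi_rho(C) * conj(chi(C)) with |G| = 8 for each irreducible chi in the table:
  <chi_rho, chi_1> = (1/8)[1*(11)*conj(1) + 1*(3)*conj(1) + 2*(1)*conj(1) + 2*(1)*conj(1) + 2*(-5)*conj(1)]
      = (1/8)[(11) + (3) + (2) + (2) + (-10)] = 8/8 = 1
  <chi_rho, chi_2> = (1/8)[1*(11)*conj(1) + 1*(3)*conj(1) + 2*(1)*conj(1) + 2*(1)*conj(-1) + 2*(-5)*conj(-1)]
      = (1/8)[(11) + (3) + (2) + (-2) + (10)] = 24/8 = 3
  <chi_rho, chi_3> = (1/8)[1*(11)*conj(1) + 1*(3)*conj(1) + 2*(1)*conj(-1) + 2*(1)*conj(1) + 2*(-5)*conj(-1)]
      = (1/8)[(11) + (3) + (-2) + (2) + (10)] = 24/8 = 3
  <chi_rho, chi_4> = (1/8)[1*(11)*conj(1) + 1*(3)*conj(1) + 2*(1)*conj(-1) + 2*(1)*conj(-1) + 2*(-5)*conj(1)]
      = (1/8)[(11) + (3) + (-2) + (-2) + (-10)] = 0/8 = 0
  <chi_rho, chi_5> = (1/8)[1*(11)*conj(2) + 1*(3)*conj(-2) + 2*(1)*conj(0) + 2*(1)*conj(0) + 2*(-5)*conj(0)]
      = (1/8)[(22) + (-6) + (0) + (0) + (0)] = 16/8 = 2
Dimension check: dim(rho) = sum (mult * dim) = 1*1 + 3*1 + 3*1 + 0*1 + 2*2 = 11 = chi_rho(e) = 11.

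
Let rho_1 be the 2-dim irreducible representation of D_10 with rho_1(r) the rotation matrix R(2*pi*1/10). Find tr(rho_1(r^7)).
chi_{rho_1}(r^7) = 2*cos(2*pi*1*7/10) = 1/2 - sqrt(5)/2

Why: rho_1(r^7) is rotation by angle 2*pi*1*7/10, whose trace is 2*cos(2*pi*1*7/10) = 1/2 - sqrt(5)/2.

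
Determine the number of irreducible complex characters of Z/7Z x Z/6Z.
42

Proof sketch: The number of irreducible complex representations of a finite group equals its number of conjugacy classes. Z/7Z x Z/6Z is abelian of order 42, so every element is its own conjugacy class: 42 classes, so Z/7Z x Z/6Z (order 42) has exactly 42 irreducible complex representations.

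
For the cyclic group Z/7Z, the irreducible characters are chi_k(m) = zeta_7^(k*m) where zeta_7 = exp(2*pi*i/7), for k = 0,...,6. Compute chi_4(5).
chi_4(5) = zeta_7^20 = exp(-2*I*pi/7)

Reasoning: chi_4(5) = zeta_7^(4*5) = zeta_7^20. Since zeta_7^7 = 1, this equals zeta_7^6 = exp(2*pi*i*6/7) = exp(-2*I*pi/7).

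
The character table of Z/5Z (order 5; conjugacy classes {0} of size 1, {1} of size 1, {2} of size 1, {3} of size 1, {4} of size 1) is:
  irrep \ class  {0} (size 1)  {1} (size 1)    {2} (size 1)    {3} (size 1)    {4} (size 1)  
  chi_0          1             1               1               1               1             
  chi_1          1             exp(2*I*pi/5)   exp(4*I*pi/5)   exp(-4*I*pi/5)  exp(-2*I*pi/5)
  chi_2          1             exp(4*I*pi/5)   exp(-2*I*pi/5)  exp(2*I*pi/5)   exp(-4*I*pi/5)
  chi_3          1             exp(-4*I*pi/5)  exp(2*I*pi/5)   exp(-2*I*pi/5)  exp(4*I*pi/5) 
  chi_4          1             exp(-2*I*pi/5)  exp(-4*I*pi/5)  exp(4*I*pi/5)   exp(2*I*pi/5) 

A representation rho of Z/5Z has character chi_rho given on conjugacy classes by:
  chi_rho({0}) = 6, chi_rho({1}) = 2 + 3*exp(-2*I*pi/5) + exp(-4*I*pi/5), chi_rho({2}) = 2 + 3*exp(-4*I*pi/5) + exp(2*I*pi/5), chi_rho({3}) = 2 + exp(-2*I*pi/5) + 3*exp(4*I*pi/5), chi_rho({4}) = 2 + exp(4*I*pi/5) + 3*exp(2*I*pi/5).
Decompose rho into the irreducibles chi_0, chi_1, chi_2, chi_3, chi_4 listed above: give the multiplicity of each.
Multiplicities: chi_0: 2, chi_1: 0, chi_2: 0, chi_3: 1, chi_4: 3.

Argument: Use <chi_rho, chi> = (1/|G|) sum_C |C| * chi_rho(C) * conj(chi(C)) with |G| = 5 for each irreducible chi in the table:
  <chi_rho, chi_0> = (1/5)[1*(6)*conj(1) + 1*(2 + 3*exp(-2*I*pi/5) + exp(-4*I*pi/5))*conj(1) + 1*(2 + 3*exp(-4*I*pi/5) + exp(2*I*pi/5))*conj(1) + 1*(2 + exp(-2*I*pi/5) + 3*exp(4*I*pi/5))*conj(1) + 1*(2 + exp(4*I*pi/5) + 3*exp(2*I*pi/5))*conj(1)]
      = (1/5)[(6) + (2 + 3*exp(-2*I*pi/5) + exp(-4*I*pi/5)) + (2 + 3*exp(-4*I*pi/5) + exp(2*I*pi/5)) + (2 + exp(-2*I*pi/5) + 3*exp(4*I*pi/5)) + (2 + exp(4*I*pi/5) + 3*exp(2*I*pi/5))] = 10/5 = 2
  <chi_rho, chi_1> = (1/5)[1*(6)*conj(1) + 1*(2 + 3*exp(-2*I*pi/5) + exp(-4*I*pi/5))*conj(exp(2*I*pi/5)) + 1*(2 + 3*exp(-4*I*pi/5) + exp(2*I*pi/5))*conj(exp(4*I*pi/5)) + 1*(2 + exp(-2*I*pi/5) + 3*exp(4*I*pi/5))*conj(exp(-4*I*pi/5)) + 1*(2 + exp(4*I*pi/5) + 3*exp(2*I*pi/5))*conj(exp(-2*I*pi/5))]
      = (1/5)[(6) + (2*exp(-2*I*pi/5) + 3*exp(-4*I*pi/5) + exp(4*I*pi/5)) + (2*exp(-4*I*pi/5) + exp(-2*I*pi/5) + 3*exp(2*I*pi/5)) + (3*exp(-2*I*pi/5) + exp(2*I*pi/5) + 2*exp(4*I*pi/5)) + (exp(-4*I*pi/5) + 3*exp(4*I*pi/5) + 2*exp(2*I*pi/5))] = 0/5 = 0
  <chi_rho, chi_2> = (1/5)[1*(6)*conj(1) + 1*(2 + 3*exp(-2*I*pi/5) + exp(-4*I*pi/5))*conj(exp(4*I*pi/5)) + 1*(2 + 3*exp(-4*I*pi/5) + exp(2*I*pi/5))*conj(exp(-2*I*pi/5)) + 1*(2 + exp(-2*I*pi/5) + 3*exp(4*I*pi/5))*conj(exp(2*I*pi/5)) + 1*(2 + exp(4*I*pi/5) + 3*exp(2*I*pi/5))*conj(exp(-4*I*pi/5))]
      = (1/5)[(6) + (2*exp(-4*I*pi/5) + exp(2*I*pi/5) + 3*exp(4*I*pi/5)) + (3*exp(-2*I*pi/5) + exp(4*I*pi/5) + 2*exp(2*I*pi/5)) + (2*exp(-2*I*pi/5) + exp(-4*I*pi/5) + 3*exp(2*I*pi/5)) + (3*exp(-4*I*pi/5) + exp(-2*I*pi/5) + 2*exp(4*I*pi/5))] = 0/5 = 0
  <chi_rho, chi_3> = (1/5)[1*(6)*conj(1) + 1*(2 + 3*exp(-2*I*pi/5) + exp(-4*I*pi/5))*conj(exp(-4*I*pi/5)) + 1*(2 + 3*exp(-4*I*pi/5) + exp(2*I*pi/5))*conj(exp(2*I*pi/5)) + 1*(2 + exp(-2*I*pi/5) + 3*exp(4*I*pi/5))*conj(exp(-2*I*pi/5)) + 1*(2 + exp(4*I*pi/5) + 3*exp(2*I*pi/5))*conj(exp(4*I*pi/5))]
      = (1/5)[(6) + (1 + 2*exp(4*I*pi/5) + 3*exp(2*I*pi/5)) + (1 + 2*exp(-2*I*pi/5) + 3*exp(4*I*pi/5)) + (1 + 3*exp(-4*I*pi/5) + 2*exp(2*I*pi/5)) + (1 + 3*exp(-2*I*pi/5) + 2*exp(-4*I*pi/5))] = 5/5 = 1
  <chi_rho, chi_4> = (1/5)[1*(6)*conj(1) + 1*(2 + 3*exp(-2*I*pi/5) + exp(-4*I*pi/5))*conj(exp(-2*I*pi/5)) + 1*(2 + 3*exp(-4*I*pi/5) + exp(2*I*pi/5))*conj(exp(-4*I*pi/5)) + 1*(2 + exp(-2*I*pi/5) + 3*exp(4*I*pi/5))*conj(exp(4*I*pi/5)) + 1*(2 + exp(4*I*pi/5) + 3*exp(2*I*pi/5))*conj(exp(2*I*pi/5))]
      = (1/5)[(6) + (3 + exp(-2*I*pi/5) + 2*exp(2*I*pi/5)) + (3 + exp(-4*I*pi/5) + 2*exp(4*I*pi/5)) + (3 + 2*exp(-4*I*pi/5) + exp(4*I*pi/5)) + (3 + 2*exp(-2*I*pi/5) + exp(2*I*pi/5))] = 15/5 = 3
(Exp terms are combined using exp(i*s)*conj(exp(i*t)) = exp(i*(s-t)), and sums of them are collapsed using the identity that for every m > 1 the m distinct m-th roots of unity sum to 0, e.g. 1 + exp(2*I*pi/3) + exp(-2*I*pi/3) = 0.)
Dimension check: dim(rho) = sum (mult * dim) = 2*1 + 0*1 + 0*1 + 1*1 + 3*1 = 6 = chi_rho(e) = 6.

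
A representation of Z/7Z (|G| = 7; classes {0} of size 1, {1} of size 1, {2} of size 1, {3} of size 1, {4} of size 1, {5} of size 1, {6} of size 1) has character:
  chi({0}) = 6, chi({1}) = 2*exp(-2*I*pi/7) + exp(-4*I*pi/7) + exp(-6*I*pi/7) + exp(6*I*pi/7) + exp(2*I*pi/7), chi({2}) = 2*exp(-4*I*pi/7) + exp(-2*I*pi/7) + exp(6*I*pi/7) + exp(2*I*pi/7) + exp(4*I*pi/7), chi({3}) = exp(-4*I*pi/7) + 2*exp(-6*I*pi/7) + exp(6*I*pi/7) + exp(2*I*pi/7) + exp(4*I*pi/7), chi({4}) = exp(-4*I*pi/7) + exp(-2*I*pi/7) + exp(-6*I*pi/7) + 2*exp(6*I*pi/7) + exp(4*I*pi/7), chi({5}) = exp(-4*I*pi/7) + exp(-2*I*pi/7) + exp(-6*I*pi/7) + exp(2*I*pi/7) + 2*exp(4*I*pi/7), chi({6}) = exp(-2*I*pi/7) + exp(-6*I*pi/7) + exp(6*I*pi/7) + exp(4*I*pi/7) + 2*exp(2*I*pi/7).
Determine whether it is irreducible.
Not irreducible (reducible): <chi, chi> = 8 > 1.

Why: <chi, chi> = (1/|G|) sum_C |C| * |chi(C)|^2 = (1/7)[1*|6|^2 + 1*|2*exp(-2*I*pi/7) + exp(-4*I*pi/7) + exp(-6*I*pi/7) + exp(6*I*pi/7) + exp(2*I*pi/7)|^2 + 1*|2*exp(-4*I*pi/7) + exp(-2*I*pi/7) + exp(6*I*pi/7) + exp(2*I*pi/7) + exp(4*I*pi/7)|^2 + 1*|exp(-4*I*pi/7) + 2*exp(-6*I*pi/7) + exp(6*I*pi/7) + exp(2*I*pi/7) + exp(4*I*pi/7)|^2 + 1*|exp(-4*I*pi/7) + exp(-2*I*pi/7) + exp(-6*I*pi/7) + 2*exp(6*I*pi/7) + exp(4*I*pi/7)|^2 + 1*|exp(-4*I*pi/7) + exp(-2*I*pi/7) + exp(-6*I*pi/7) + exp(2*I*pi/7) + 2*exp(4*I*pi/7)|^2 + 1*|exp(-2*I*pi/7) + exp(-6*I*pi/7) + exp(6*I*pi/7) + exp(4*I*pi/7) + 2*exp(2*I*pi/7)|^2]
  = (1/7)[(36) + (8 + 6*exp(-4*I*pi/7) + 4*exp(-2*I*pi/7) + 4*exp(-6*I*pi/7) + 4*exp(6*I*pi/7) + 4*exp(2*I*pi/7) + 6*exp(4*I*pi/7)) + (8 + 4*exp(-4*I*pi/7) + 4*exp(-2*I*pi/7) + 6*exp(-6*I*pi/7) + 6*exp(6*I*pi/7) + 4*exp(2*I*pi/7) + 4*exp(4*I*pi/7)) + (8 + 6*exp(-2*I*pi/7) + 4*exp(-4*I*pi/7) + 4*exp(-6*I*pi/7) + 4*exp(6*I*pi/7) + 4*exp(4*I*pi/7) + 6*exp(2*I*pi/7)) + (8 + 6*exp(-2*I*pi/7) + 4*exp(-4*I*pi/7) + 4*exp(-6*I*pi/7) + 4*exp(6*I*pi/7) + 4*exp(4*I*pi/7) + 6*exp(2*I*pi/7)) + (8 + 4*exp(-4*I*pi/7) + 4*exp(-2*I*pi/7) + 6*exp(-6*I*pi/7) + 6*exp(6*I*pi/7) + 4*exp(2*I*pi/7) + 4*exp(4*I*pi/7)) + (8 + 6*exp(-4*I*pi/7) + 4*exp(-2*I*pi/7) + 4*exp(-6*I*pi/7) + 4*exp(6*I*pi/7) + 4*exp(2*I*pi/7) + 6*exp(4*I*pi/7))] = 56/7 = 8.
(Exp terms are combined using exp(i*s)*conj(exp(i*t)) = exp(i*(s-t)), and sums of them are collapsed using the identity that for every m > 1 the m distinct m-th roots of unity sum to 0, e.g. 1 + exp(2*I*pi/3) + exp(-2*I*pi/3) = 0.)
A character is irreducible iff <chi, chi> = 1, so this representation is reducible.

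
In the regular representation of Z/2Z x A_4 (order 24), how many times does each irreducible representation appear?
Each irreducible V_i of dimension d_i appears with multiplicity d_i, i.e. rho_reg = (direct sum over all irreducibles V_i) d_i V_i. The irreducible dimensions for Z/2Z x A_4 are 1, 1, 1, 1, 1, 1, 3, 3: 6 irreducibles of dimension 1, each with multiplicity 1; 2 irreducibles of dimension 3, each with multiplicity 3. Total dimension 6*1*1 + 2*3*3 = 24 = |G|.

Reasoning: General theorem: in the regular representation of a finite group G, each irreducible appears with multiplicity equal to its dimension. Check: dim(rho_reg) = sum d_i^2 = 1 + 1 + 1 + 1 + 1 + 1 + 9 + 9 = 24 = |G|.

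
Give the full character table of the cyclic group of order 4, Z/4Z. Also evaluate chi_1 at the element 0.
Character table of Z/4Z (irreps indexed chi_0,...,chi_3 with chi_k(m) = zeta_4^(k*m), zeta_4 = exp(2*pi*i/4)):
  irrep \ class  {0} (size 1)  {1} (size 1)  {2} (size 1)  {3} (size 1)
  chi_0          1             1             1             1           
  chi_1          1             I             -1            -I          
  chi_2          1             -1            1             -1          
  chi_3          1             -I            -1            I           

Spot check: chi_1(0) = zeta_4^(1*0) = zeta_4^0 = 1.

Justification: Z/4Z is abelian, so all 4 irreducible complex representations are 1-dimensional. They are given by chi_k(m) = zeta_4^(k*m) for k = 0,...,3. Row orthogonality: sum_m chi_k(m) conj(chi_l(m)) = 4 * [k = l].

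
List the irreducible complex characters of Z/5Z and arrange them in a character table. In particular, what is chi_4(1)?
Character table of Z/5Z (irreps indexed chi_0,...,chi_4 with chi_k(m) = zeta_5^(k*m), zeta_5 = exp(2*pi*i/5)):
  irrep \ class  {0} (size 1)  {1} (size 1)    {2} (size 1)    {3} (size 1)    {4} (size 1)  
  chi_0          1             1               1               1               1             
  chi_1          1             exp(2*I*pi/5)   exp(4*I*pi/5)   exp(-4*I*pi/5)  exp(-2*I*pi/5)
  chi_2          1             exp(4*I*pi/5)   exp(-2*I*pi/5)  exp(2*I*pi/5)   exp(-4*I*pi/5)
  chi_3          1             exp(-4*I*pi/5)  exp(2*I*pi/5)   exp(-2*I*pi/5)  exp(4*I*pi/5) 
  chi_4          1             exp(-2*I*pi/5)  exp(-4*I*pi/5)  exp(4*I*pi/5)   exp(2*I*pi/5) 

Spot check: chi_4(1) = zeta_5^(4*1) = zeta_5^4 = exp(-2*I*pi/5).

Justification: Z/5Z is abelian, so all 5 irreducible complex representations are 1-dimensional. They are given by chi_k(m) = zeta_5^(k*m) for k = 0,...,4. Row orthogonality: sum_m chi_k(m) conj(chi_l(m)) = 5 * [k = l].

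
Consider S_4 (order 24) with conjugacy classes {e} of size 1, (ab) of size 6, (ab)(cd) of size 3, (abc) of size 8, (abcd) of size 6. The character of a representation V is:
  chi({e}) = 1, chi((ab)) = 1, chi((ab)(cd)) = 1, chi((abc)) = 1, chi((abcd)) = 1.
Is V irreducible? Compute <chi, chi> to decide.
Irreducible: <chi, chi> = 1.

Solution. <chi, chi> = (1/|G|) sum_C |C| * |chi(C)|^2 = (1/24)[1*|1|^2 + 6*|1|^2 + 3*|1|^2 + 8*|1|^2 + 6*|1|^2]
  = (1/24)[(1) + (6) + (3) + (8) + (6)] = 24/24 = 1.
A character is irreducible iff <chi, chi> = 1, so this representation is irreducible.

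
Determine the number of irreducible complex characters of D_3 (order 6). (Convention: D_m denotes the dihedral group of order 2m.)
3

Justification: The number of irreducible complex representations of a finite group equals its number of conjugacy classes. D_3 has 3 conjugacy classes ((n+3)/2 for n odd), so D_3 (order 6) has exactly 3 irreducible complex representations.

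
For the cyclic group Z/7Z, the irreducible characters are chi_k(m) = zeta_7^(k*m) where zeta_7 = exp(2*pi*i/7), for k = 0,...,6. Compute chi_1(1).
chi_1(1) = zeta_7^1 = exp(2*I*pi/7)

chi_1(1) = zeta_7^(1*1) = zeta_7^1. Since zeta_7^7 = 1, this equals zeta_7^1 = exp(2*pi*i*1/7) = exp(2*I*pi/7).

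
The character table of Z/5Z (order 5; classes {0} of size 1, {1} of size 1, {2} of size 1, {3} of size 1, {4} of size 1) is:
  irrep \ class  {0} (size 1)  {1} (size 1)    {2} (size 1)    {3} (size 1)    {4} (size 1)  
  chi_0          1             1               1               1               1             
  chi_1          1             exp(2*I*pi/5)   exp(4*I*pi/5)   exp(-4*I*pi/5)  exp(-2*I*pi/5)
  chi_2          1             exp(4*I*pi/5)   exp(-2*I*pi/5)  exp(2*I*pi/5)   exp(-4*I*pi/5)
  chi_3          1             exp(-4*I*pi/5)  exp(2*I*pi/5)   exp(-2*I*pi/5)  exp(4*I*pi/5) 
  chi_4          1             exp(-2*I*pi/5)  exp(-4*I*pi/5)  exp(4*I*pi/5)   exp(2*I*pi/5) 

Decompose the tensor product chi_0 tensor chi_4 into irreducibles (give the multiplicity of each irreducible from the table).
chi_0 tensor chi_4 = chi_4 (all other irreducibles have multiplicity 0).

Derivation: The character of a tensor product is the pointwise product (chi_0 * chi_4)(C) = chi_0(C) * chi_4(C):
  {0}: (1)*(1), {1}: (1)*(exp(-2*I*pi/5)), {2}: (1)*(exp(-4*I*pi/5)), {3}: (1)*(exp(4*I*pi/5)), {4}: (1)*(exp(2*I*pi/5))
so (chi_0 * chi_4) takes values
  {0} -> 1, {1} -> exp(-2*I*pi/5), {2} -> exp(-4*I*pi/5), {3} -> exp(4*I*pi/5), {4} -> exp(2*I*pi/5).
Now take the inner product of this character with each irreducible chi from the table, <chi_0*chi_4, chi> = (1/5) sum_C |C| (chi_0*chi_4)(C) conj(chi(C)):
  <chi_0*chi_4, chi_0> = (1/5)[1*(1)*conj(1) + 1*(exp(-2*I*pi/5))*conj(1) + 1*(exp(-4*I*pi/5))*conj(1) + 1*(exp(4*I*pi/5))*conj(1) + 1*(exp(2*I*pi/5))*conj(1)]
      = (1/5)[(1) + (exp(-2*I*pi/5)) + (exp(-4*I*pi/5)) + (exp(4*I*pi/5)) + (exp(2*I*pi/5))] = 0/5 = 0
  <chi_0*chi_4, chi_1> = (1/5)[1*(1)*conj(1) + 1*(exp(-2*I*pi/5))*conj(exp(2*I*pi/5)) + 1*(exp(-4*I*pi/5))*conj(exp(4*I*pi/5)) + 1*(exp(4*I*pi/5))*conj(exp(-4*I*pi/5)) + 1*(exp(2*I*pi/5))*conj(exp(-2*I*pi/5))]
      = (1/5)[(1) + (exp(-4*I*pi/5)) + (exp(2*I*pi/5)) + (exp(-2*I*pi/5)) + (exp(4*I*pi/5))] = 0/5 = 0
  <chi_0*chi_4, chi_2> = (1/5)[1*(1)*conj(1) + 1*(exp(-2*I*pi/5))*conj(exp(4*I*pi/5)) + 1*(exp(-4*I*pi/5))*conj(exp(-2*I*pi/5)) + 1*(exp(4*I*pi/5))*conj(exp(2*I*pi/5)) + 1*(exp(2*I*pi/5))*conj(exp(-4*I*pi/5))]
      = (1/5)[(1) + (exp(4*I*pi/5)) + (exp(-2*I*pi/5)) + (exp(2*I*pi/5)) + (exp(-4*I*pi/5))] = 0/5 = 0
  <chi_0*chi_4, chi_3> = (1/5)[1*(1)*conj(1) + 1*(exp(-2*I*pi/5))*conj(exp(-4*I*pi/5)) + 1*(exp(-4*I*pi/5))*conj(exp(2*I*pi/5)) + 1*(exp(4*I*pi/5))*conj(exp(-2*I*pi/5)) + 1*(exp(2*I*pi/5))*conj(exp(4*I*pi/5))]
      = (1/5)[(1) + (exp(2*I*pi/5)) + (exp(4*I*pi/5)) + (exp(-4*I*pi/5)) + (exp(-2*I*pi/5))] = 0/5 = 0
  <chi_0*chi_4, chi_4> = (1/5)[1*(1)*conj(1) + 1*(exp(-2*I*pi/5))*conj(exp(-2*I*pi/5)) + 1*(exp(-4*I*pi/5))*conj(exp(-4*I*pi/5)) + 1*(exp(4*I*pi/5))*conj(exp(4*I*pi/5)) + 1*(exp(2*I*pi/5))*conj(exp(2*I*pi/5))]
      = (1/5)[(1) + (1) + (1) + (1) + (1)] = 5/5 = 1
(Exp terms are combined using exp(i*s)*conj(exp(i*t)) = exp(i*(s-t)), and sums of them are collapsed using the identity that for every m > 1 the m distinct m-th roots of unity sum to 0, e.g. 1 + exp(2*I*pi/3) + exp(-2*I*pi/3) = 0.)
Hence the multiplicities are chi_4: 1. Dimension check: dim(chi_0)*dim(chi_4) = 1*1 = 1 and sum (mult * dim) = 1*1 = 1.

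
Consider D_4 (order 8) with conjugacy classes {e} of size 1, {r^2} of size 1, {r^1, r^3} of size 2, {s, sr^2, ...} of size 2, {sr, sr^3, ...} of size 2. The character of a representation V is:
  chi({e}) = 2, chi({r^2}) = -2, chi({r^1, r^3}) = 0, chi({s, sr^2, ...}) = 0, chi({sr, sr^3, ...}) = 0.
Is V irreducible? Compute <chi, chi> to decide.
Irreducible: <chi, chi> = 1.

Working: <chi, chi> = (1/|G|) sum_C |C| * |chi(C)|^2 = (1/8)[1*|2|^2 + 1*|-2|^2 + 2*|0|^2 + 2*|0|^2 + 2*|0|^2]
  = (1/8)[(4) + (4) + (0) + (0) + (0)] = 8/8 = 1.
A character is irreducible iff <chi, chi> = 1, so this representation is irreducible.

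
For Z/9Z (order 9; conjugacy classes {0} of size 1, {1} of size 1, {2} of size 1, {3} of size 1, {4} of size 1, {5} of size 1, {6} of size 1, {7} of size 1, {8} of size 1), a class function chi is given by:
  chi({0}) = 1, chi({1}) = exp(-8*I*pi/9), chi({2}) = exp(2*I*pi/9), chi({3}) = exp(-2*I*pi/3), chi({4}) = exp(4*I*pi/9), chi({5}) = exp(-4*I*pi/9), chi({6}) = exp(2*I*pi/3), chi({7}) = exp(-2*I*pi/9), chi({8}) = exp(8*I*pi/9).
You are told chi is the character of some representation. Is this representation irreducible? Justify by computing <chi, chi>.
Irreducible: <chi, chi> = 1.

Why: <chi, chi> = (1/|G|) sum_C |C| * |chi(C)|^2 = (1/9)[1*|1|^2 + 1*|exp(-8*I*pi/9)|^2 + 1*|exp(2*I*pi/9)|^2 + 1*|exp(-2*I*pi/3)|^2 + 1*|exp(4*I*pi/9)|^2 + 1*|exp(-4*I*pi/9)|^2 + 1*|exp(2*I*pi/3)|^2 + 1*|exp(-2*I*pi/9)|^2 + 1*|exp(8*I*pi/9)|^2]
  = (1/9)[(1) + (1) + (1) + (1) + (1) + (1) + (1) + (1) + (1)] = 9/9 = 1.
(Exp terms are combined using exp(i*s)*conj(exp(i*t)) = exp(i*(s-t)), and sums of them are collapsed using the identity that for every m > 1 the m distinct m-th roots of unity sum to 0, e.g. 1 + exp(2*I*pi/3) + exp(-2*I*pi/3) = 0.)
A character is irreducible iff <chi, chi> = 1, so this representation is irreducible.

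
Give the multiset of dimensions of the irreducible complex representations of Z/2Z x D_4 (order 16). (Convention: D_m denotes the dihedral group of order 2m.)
Dimensions: 1, 1, 1, 1, 1, 1, 1, 1, 2, 2

Why: There are 10 irreducibles (= number of conjugacy classes). Their dimensions d_i satisfy sum d_i^2 = |G| = 16: 1 + 1 + 1 + 1 + 1 + 1 + 1 + 1 + 4 + 4 = 16. (For the product with Z/2Z: each of the 2 1-dim characters of Z/2Z tensors with each irrep of D_4, giving 2 copies of each D_4-dimension.)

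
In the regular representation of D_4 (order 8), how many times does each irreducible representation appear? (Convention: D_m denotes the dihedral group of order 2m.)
Each irreducible V_i of dimension d_i appears with multiplicity d_i, i.e. rho_reg = (direct sum over all irreducibles V_i) d_i V_i. The irreducible dimensions for D_4 are 1, 1, 1, 1, 2: 4 irreducibles of dimension 1, each with multiplicity 1; 1 irreducible of dimension 2, with multiplicity 2. Total dimension 4*1*1 + 1*2*2 = 8 = |G|.

Why: General theorem: in the regular representation of a finite group G, each irreducible appears with multiplicity equal to its dimension. Check: dim(rho_reg) = sum d_i^2 = 1 + 1 + 1 + 1 + 4 = 8 = |G|.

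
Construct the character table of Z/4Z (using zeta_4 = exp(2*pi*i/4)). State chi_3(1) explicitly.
Character table of Z/4Z (irreps indexed chi_0,...,chi_3 with chi_k(m) = zeta_4^(k*m), zeta_4 = exp(2*pi*i/4)):
  irrep \ class  {0} (size 1)  {1} (size 1)  {2} (size 1)  {3} (size 1)
  chi_0          1             1             1             1           
  chi_1          1             I             -1            -I          
  chi_2          1             -1            1             -1          
  chi_3          1             -I            -1            I           

Spot check: chi_3(1) = zeta_4^(3*1) = zeta_4^3 = -I.

Justification: Z/4Z is abelian, so all 4 irreducible complex representations are 1-dimensional. They are given by chi_k(m) = zeta_4^(k*m) for k = 0,...,3. Row orthogonality: sum_m chi_k(m) conj(chi_l(m)) = 4 * [k = l].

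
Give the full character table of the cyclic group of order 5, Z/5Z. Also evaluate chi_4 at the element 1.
Character table of Z/5Z (irreps indexed chi_0,...,chi_4 with chi_k(m) = zeta_5^(k*m), zeta_5 = exp(2*pi*i/5)):
  irrep \ class  {0} (size 1)  {1} (size 1)    {2} (size 1)    {3} (size 1)    {4} (size 1)  
  chi_0          1             1               1               1               1             
  chi_1          1             exp(2*I*pi/5)   exp(4*I*pi/5)   exp(-4*I*pi/5)  exp(-2*I*pi/5)
  chi_2          1             exp(4*I*pi/5)   exp(-2*I*pi/5)  exp(2*I*pi/5)   exp(-4*I*pi/5)
  chi_3          1             exp(-4*I*pi/5)  exp(2*I*pi/5)   exp(-2*I*pi/5)  exp(4*I*pi/5) 
  chi_4          1             exp(-2*I*pi/5)  exp(-4*I*pi/5)  exp(4*I*pi/5)   exp(2*I*pi/5) 

Spot check: chi_4(1) = zeta_5^(4*1) = zeta_5^4 = exp(-2*I*pi/5).

Solution. Z/5Z is abelian, so all 5 irreducible complex representations are 1-dimensional. They are given by chi_k(m) = zeta_5^(k*m) for k = 0,...,4. Row orthogonality: sum_m chi_k(m) conj(chi_l(m)) = 5 * [k = l].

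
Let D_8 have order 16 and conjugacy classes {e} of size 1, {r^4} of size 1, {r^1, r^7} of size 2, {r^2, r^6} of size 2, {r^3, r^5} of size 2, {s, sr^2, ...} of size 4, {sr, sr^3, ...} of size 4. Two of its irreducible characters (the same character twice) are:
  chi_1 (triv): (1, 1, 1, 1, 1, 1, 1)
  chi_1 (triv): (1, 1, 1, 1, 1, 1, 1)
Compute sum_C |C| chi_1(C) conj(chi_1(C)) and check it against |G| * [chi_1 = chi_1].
Sum = 16 = |G| = 16; so <chi_1, chi_1> = 1 (norm-1 confirms irreducibility).

Derivation: Compute term by term over conjugacy classes (|C| * chi_1(C) * conj(chi_1(C))):
  1*(1)*conj(1) + 1*(1)*conj(1) + 2*(1)*conj(1) + 2*(1)*conj(1) + 2*(1)*conj(1) + 4*(1)*conj(1) + 4*(1)*conj(1)
  = (1) + (1) + (2) + (2) + (2) + (4) + (4)
  = 16.
Dividing by |G| = 16 gives 16/16 = 1, matching the row-orthogonality relation <chi_1, chi_1> = [chi_1 = chi_1].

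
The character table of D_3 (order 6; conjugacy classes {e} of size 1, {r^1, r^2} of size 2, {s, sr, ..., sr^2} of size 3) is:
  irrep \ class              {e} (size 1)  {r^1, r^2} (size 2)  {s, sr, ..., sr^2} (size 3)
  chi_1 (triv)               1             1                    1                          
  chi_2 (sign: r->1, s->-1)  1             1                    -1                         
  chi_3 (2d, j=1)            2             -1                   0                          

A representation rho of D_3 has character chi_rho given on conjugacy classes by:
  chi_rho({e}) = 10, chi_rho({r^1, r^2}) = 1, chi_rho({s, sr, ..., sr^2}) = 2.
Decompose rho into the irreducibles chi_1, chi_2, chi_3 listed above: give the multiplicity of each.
Multiplicities: chi_1: 3, chi_2: 1, chi_3: 3.

Use <chi_rho, chi> = (1/|G|) sum_C |C| * chi_rho(C) * conj(chi(C)) with |G| = 6 for each irreducible chi in the table:
  <chi_rho, chi_1> = (1/6)[1*(10)*conj(1) + 2*(1)*conj(1) + 3*(2)*conj(1)]
      = (1/6)[(10) + (2) + (6)] = 18/6 = 3
  <chi_rho, chi_2> = (1/6)[1*(10)*conj(1) + 2*(1)*conj(1) + 3*(2)*conj(-1)]
      = (1/6)[(10) + (2) + (-6)] = 6/6 = 1
  <chi_rho, chi_3> = (1/6)[1*(10)*conj(2) + 2*(1)*conj(-1) + 3*(2)*conj(0)]
      = (1/6)[(20) + (-2) + (0)] = 18/6 = 3
Dimension check: dim(rho) = sum (mult * dim) = 3*1 + 1*1 + 3*2 = 10 = chi_rho(e) = 10.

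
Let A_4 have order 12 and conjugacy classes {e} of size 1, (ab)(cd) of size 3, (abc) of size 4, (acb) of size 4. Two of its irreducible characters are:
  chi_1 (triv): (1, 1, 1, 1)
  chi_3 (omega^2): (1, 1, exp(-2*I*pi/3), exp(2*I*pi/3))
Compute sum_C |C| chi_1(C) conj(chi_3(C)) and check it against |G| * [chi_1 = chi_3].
Sum = 0; so <chi_1, chi_3> = 0 (distinct irreducibles are orthogonal).

Argument: Compute term by term over conjugacy classes (|C| * chi_1(C) * conj(chi_3(C))):
  1*(1)*conj(1) + 3*(1)*conj(1) + 4*(1)*conj(exp(-2*I*pi/3)) + 4*(1)*conj(exp(2*I*pi/3))
  = (1) + (3) + (4*exp(2*I*pi/3)) + (4*exp(-2*I*pi/3))
  = 0.
(Exp terms are combined using exp(i*s)*conj(exp(i*t)) = exp(i*(s-t)), and sums of them are collapsed using the identity that for every m > 1 the m distinct m-th roots of unity sum to 0, e.g. 1 + exp(2*I*pi/3) + exp(-2*I*pi/3) = 0.)
Dividing by |G| = 12 gives 0/12 = 0, matching the row-orthogonality relation <chi_1, chi_3> = [chi_1 = chi_3].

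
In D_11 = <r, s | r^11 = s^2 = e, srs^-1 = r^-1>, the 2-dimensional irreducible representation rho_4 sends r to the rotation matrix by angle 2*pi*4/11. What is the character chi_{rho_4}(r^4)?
chi_{rho_4}(r^4) = 2*cos(2*pi*4*4/11) = -2*cos(pi/11)

Why: rho_4(r^4) is rotation by angle 2*pi*4*4/11, whose trace is 2*cos(2*pi*4*4/11) = -2*cos(pi/11).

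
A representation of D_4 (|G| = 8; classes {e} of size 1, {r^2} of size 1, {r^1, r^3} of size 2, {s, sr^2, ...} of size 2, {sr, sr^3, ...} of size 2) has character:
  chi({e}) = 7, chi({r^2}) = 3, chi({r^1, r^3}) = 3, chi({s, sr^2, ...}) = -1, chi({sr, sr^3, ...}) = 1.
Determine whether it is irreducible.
Not irreducible (reducible): <chi, chi> = 10 > 1.

<chi, chi> = (1/|G|) sum_C |C| * |chi(C)|^2 = (1/8)[1*|7|^2 + 1*|3|^2 + 2*|3|^2 + 2*|-1|^2 + 2*|1|^2]
  = (1/8)[(49) + (9) + (18) + (2) + (2)] = 80/8 = 10.
A character is irreducible iff <chi, chi> = 1, so this representation is reducible.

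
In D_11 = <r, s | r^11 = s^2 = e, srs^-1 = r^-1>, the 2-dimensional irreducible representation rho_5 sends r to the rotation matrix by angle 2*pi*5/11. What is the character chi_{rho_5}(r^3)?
chi_{rho_5}(r^3) = 2*cos(2*pi*5*3/11) = -2*cos(3*pi/11)

Details: rho_5(r^3) is rotation by angle 2*pi*5*3/11, whose trace is 2*cos(2*pi*5*3/11) = -2*cos(3*pi/11).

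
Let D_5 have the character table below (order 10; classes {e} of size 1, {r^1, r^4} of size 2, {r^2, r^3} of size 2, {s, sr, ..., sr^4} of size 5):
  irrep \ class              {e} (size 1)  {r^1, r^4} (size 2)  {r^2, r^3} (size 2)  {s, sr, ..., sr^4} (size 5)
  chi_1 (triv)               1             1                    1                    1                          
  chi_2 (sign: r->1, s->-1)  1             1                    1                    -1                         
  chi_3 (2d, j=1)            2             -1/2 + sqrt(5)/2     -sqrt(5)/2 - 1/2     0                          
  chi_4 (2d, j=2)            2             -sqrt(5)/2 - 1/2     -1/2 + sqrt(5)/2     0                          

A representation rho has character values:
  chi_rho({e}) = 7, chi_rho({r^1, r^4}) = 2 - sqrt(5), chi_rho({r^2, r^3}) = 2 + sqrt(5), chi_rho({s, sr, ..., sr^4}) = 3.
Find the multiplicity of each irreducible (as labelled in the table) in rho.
Multiplicities: chi_1: 3, chi_2: 0, chi_3: 0, chi_4: 2.

Derivation: Use <chi_rho, chi> = (1/|G|) sum_C |C| * chi_rho(C) * conj(chi(C)) with |G| = 10 for each irreducible chi in the table:
  <chi_rho, chi_1> = (1/10)[1*(7)*conj(1) + 2*(2 - sqrt(5))*conj(1) + 2*(2 + sqrt(5))*conj(1) + 5*(3)*conj(1)]
      = (1/10)[(7) + (4 - 2*sqrt(5)) + (4 + 2*sqrt(5)) + (15)] = 30/10 = 3
  <chi_rho, chi_2> = (1/10)[1*(7)*conj(1) + 2*(2 - sqrt(5))*conj(1) + 2*(2 + sqrt(5))*conj(1) + 5*(3)*conj(-1)]
      = (1/10)[(7) + (4 - 2*sqrt(5)) + (4 + 2*sqrt(5)) + (-15)] = 0/10 = 0
  <chi_rho, chi_3> = (1/10)[1*(7)*conj(2) + 2*(2 - sqrt(5))*conj(-1/2 + sqrt(5)/2) + 2*(2 + sqrt(5))*conj(-sqrt(5)/2 - 1/2) + 5*(3)*conj(0)]
      = (1/10)[(14) + (-7 + 3*sqrt(5)) + (-7 - 3*sqrt(5)) + (0)] = 0/10 = 0
  <chi_rho, chi_4> = (1/10)[1*(7)*conj(2) + 2*(2 - sqrt(5))*conj(-sqrt(5)/2 - 1/2) + 2*(2 + sqrt(5))*conj(-1/2 + sqrt(5)/2) + 5*(3)*conj(0)]
      = (1/10)[(14) + (3 - sqrt(5)) + (sqrt(5) + 3) + (0)] = 20/10 = 2
Dimension check: dim(rho) = sum (mult * dim) = 3*1 + 0*1 + 0*2 + 2*2 = 7 = chi_rho(e) = 7.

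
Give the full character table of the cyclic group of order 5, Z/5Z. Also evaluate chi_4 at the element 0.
Character table of Z/5Z (irreps indexed chi_0,...,chi_4 with chi_k(m) = zeta_5^(k*m), zeta_5 = exp(2*pi*i/5)):
  irrep \ class  {0} (size 1)  {1} (size 1)    {2} (size 1)    {3} (size 1)    {4} (size 1)  
  chi_0          1             1               1               1               1             
  chi_1          1             exp(2*I*pi/5)   exp(4*I*pi/5)   exp(-4*I*pi/5)  exp(-2*I*pi/5)
  chi_2          1             exp(4*I*pi/5)   exp(-2*I*pi/5)  exp(2*I*pi/5)   exp(-4*I*pi/5)
  chi_3          1             exp(-4*I*pi/5)  exp(2*I*pi/5)   exp(-2*I*pi/5)  exp(4*I*pi/5) 
  chi_4          1             exp(-2*I*pi/5)  exp(-4*I*pi/5)  exp(4*I*pi/5)   exp(2*I*pi/5) 

Spot check: chi_4(0) = zeta_5^(4*0) = zeta_5^0 = 1.

Why: Z/5Z is abelian, so all 5 irreducible complex representations are 1-dimensional. They are given by chi_k(m) = zeta_5^(k*m) for k = 0,...,4. Row orthogonality: sum_m chi_k(m) conj(chi_l(m)) = 5 * [k = l].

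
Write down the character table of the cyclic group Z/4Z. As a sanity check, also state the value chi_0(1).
Character table of Z/4Z (irreps indexed chi_0,...,chi_3 with chi_k(m) = zeta_4^(k*m), zeta_4 = exp(2*pi*i/4)):
  irrep \ class  {0} (size 1)  {1} (size 1)  {2} (size 1)  {3} (size 1)
  chi_0          1             1             1             1           
  chi_1          1             I             -1            -I          
  chi_2          1             -1            1             -1          
  chi_3          1             -I            -1            I           

Spot check: chi_0(1) = zeta_4^(0*1) = zeta_4^0 = 1.

Justification: Z/4Z is abelian, so all 4 irreducible complex representations are 1-dimensional. They are given by chi_k(m) = zeta_4^(k*m) for k = 0,...,3. Row orthogonality: sum_m chi_k(m) conj(chi_l(m)) = 4 * [k = l].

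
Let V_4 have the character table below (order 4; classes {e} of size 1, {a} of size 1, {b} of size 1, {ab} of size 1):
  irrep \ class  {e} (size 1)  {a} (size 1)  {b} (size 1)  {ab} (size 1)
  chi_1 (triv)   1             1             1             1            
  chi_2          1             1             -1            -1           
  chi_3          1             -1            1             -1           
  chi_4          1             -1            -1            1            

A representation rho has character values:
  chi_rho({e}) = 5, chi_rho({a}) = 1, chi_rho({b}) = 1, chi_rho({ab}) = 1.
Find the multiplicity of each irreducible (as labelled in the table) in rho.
Multiplicities: chi_1: 2, chi_2: 1, chi_3: 1, chi_4: 1.

Why: Use <chi_rho, chi> = (1/|G|) sum_C |C| * chi_rho(C) * conj(chi(C)) with |G| = 4 for each irreducible chi in the table:
  <chi_rho, chi_1> = (1/4)[1*(5)*conj(1) + 1*(1)*conj(1) + 1*(1)*conj(1) + 1*(1)*conj(1)]
      = (1/4)[(5) + (1) + (1) + (1)] = 8/4 = 2
  <chi_rho, chi_2> = (1/4)[1*(5)*conj(1) + 1*(1)*conj(1) + 1*(1)*conj(-1) + 1*(1)*conj(-1)]
      = (1/4)[(5) + (1) + (-1) + (-1)] = 4/4 = 1
  <chi_rho, chi_3> = (1/4)[1*(5)*conj(1) + 1*(1)*conj(-1) + 1*(1)*conj(1) + 1*(1)*conj(-1)]
      = (1/4)[(5) + (-1) + (1) + (-1)] = 4/4 = 1
  <chi_rho, chi_4> = (1/4)[1*(5)*conj(1) + 1*(1)*conj(-1) + 1*(1)*conj(-1) + 1*(1)*conj(1)]
      = (1/4)[(5) + (-1) + (-1) + (1)] = 4/4 = 1
Dimension check: dim(rho) = sum (mult * dim) = 2*1 + 1*1 + 1*1 + 1*1 = 5 = chi_rho(e) = 5.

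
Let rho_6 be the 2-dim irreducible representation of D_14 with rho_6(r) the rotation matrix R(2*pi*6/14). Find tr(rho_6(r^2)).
chi_{rho_6}(r^2) = 2*cos(2*pi*6*2/14) = 2*cos(2*pi/7)

rho_6(r^2) is rotation by angle 2*pi*6*2/14, whose trace is 2*cos(2*pi*6*2/14) = 2*cos(2*pi/7).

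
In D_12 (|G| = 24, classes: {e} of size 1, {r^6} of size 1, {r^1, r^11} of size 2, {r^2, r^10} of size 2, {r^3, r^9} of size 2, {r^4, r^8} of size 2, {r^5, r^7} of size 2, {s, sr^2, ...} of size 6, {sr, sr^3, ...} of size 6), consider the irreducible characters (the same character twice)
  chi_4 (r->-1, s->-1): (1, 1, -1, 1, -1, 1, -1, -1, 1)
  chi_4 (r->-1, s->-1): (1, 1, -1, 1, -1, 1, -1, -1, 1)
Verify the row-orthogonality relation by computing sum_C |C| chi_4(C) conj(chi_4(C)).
Sum = 24 = |G| = 24; so <chi_4, chi_4> = 1 (norm-1 confirms irreducibility).

Solution. Compute term by term over conjugacy classes (|C| * chi_4(C) * conj(chi_4(C))):
  1*(1)*conj(1) + 1*(1)*conj(1) + 2*(-1)*conj(-1) + 2*(1)*conj(1) + 2*(-1)*conj(-1) + 2*(1)*conj(1) + 2*(-1)*conj(-1) + 6*(-1)*conj(-1) + 6*(1)*conj(1)
  = (1) + (1) + (2) + (2) + (2) + (2) + (2) + (6) + (6)
  = 24.
Dividing by |G| = 24 gives 24/24 = 1, matching the row-orthogonality relation <chi_4, chi_4> = [chi_4 = chi_4].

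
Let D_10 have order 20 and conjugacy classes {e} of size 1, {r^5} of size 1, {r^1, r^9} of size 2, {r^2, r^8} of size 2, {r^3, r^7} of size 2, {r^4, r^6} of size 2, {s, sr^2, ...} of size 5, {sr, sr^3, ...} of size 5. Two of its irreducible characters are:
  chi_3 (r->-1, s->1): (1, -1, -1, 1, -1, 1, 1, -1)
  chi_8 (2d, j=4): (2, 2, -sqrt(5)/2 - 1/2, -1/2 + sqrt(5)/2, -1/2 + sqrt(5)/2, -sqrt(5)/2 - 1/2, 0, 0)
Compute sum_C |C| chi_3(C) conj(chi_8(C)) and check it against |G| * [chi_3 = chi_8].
Sum = 0; so <chi_3, chi_8> = 0 (distinct irreducibles are orthogonal).

Details: Compute term by term over conjugacy classes (|C| * chi_3(C) * conj(chi_8(C))):
  1*(1)*conj(2) + 1*(-1)*conj(2) + 2*(-1)*conj(-sqrt(5)/2 - 1/2) + 2*(1)*conj(-1/2 + sqrt(5)/2) + 2*(-1)*conj(-1/2 + sqrt(5)/2) + 2*(1)*conj(-sqrt(5)/2 - 1/2) + 5*(1)*conj(0) + 5*(-1)*conj(0)
  = (2) + (-2) + (1 + sqrt(5)) + (-1 + sqrt(5)) + (1 - sqrt(5)) + (-sqrt(5) - 1) + (0) + (0)
  = 0.
Dividing by |G| = 20 gives 0/20 = 0, matching the row-orthogonality relation <chi_3, chi_8> = [chi_3 = chi_8].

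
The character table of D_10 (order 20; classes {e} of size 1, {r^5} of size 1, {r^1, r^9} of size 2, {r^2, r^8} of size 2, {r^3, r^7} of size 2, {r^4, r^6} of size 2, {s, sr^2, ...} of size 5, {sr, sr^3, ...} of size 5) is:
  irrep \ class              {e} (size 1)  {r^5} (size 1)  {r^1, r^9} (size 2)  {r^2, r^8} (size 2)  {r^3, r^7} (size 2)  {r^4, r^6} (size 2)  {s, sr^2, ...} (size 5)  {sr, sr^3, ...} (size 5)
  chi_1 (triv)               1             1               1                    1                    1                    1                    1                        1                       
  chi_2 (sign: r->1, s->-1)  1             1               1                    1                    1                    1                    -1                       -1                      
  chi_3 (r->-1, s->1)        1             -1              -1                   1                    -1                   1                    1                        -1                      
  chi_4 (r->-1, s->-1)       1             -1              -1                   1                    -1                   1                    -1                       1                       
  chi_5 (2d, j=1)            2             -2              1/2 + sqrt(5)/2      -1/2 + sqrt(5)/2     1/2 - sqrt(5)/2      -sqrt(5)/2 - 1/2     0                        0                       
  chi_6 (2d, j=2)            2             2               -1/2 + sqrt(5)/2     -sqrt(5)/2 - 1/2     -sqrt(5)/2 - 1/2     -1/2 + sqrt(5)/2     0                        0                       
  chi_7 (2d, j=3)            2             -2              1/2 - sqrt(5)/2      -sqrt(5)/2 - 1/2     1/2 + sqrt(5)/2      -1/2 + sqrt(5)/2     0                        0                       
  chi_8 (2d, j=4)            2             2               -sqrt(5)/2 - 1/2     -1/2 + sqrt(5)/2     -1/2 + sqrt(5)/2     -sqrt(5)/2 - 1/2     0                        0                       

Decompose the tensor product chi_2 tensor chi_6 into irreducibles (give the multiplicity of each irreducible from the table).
chi_2 tensor chi_6 = chi_6 (all other irreducibles have multiplicity 0).

Proof sketch: The character of a tensor product is the pointwise product (chi_2 * chi_6)(C) = chi_2(C) * chi_6(C):
  {e}: (1)*(2), {r^5}: (1)*(2), {r^1, r^9}: (1)*(-1/2 + sqrt(5)/2), {r^2, r^8}: (1)*(-sqrt(5)/2 - 1/2), {r^3, r^7}: (1)*(-sqrt(5)/2 - 1/2), {r^4, r^6}: (1)*(-1/2 + sqrt(5)/2), {s, sr^2, ...}: (-1)*(0), {sr, sr^3, ...}: (-1)*(0)
so (chi_2 * chi_6) takes values
  {e} -> 2, {r^5} -> 2, {r^1, r^9} -> -1/2 + sqrt(5)/2, {r^2, r^8} -> -sqrt(5)/2 - 1/2, {r^3, r^7} -> -sqrt(5)/2 - 1/2, {r^4, r^6} -> -1/2 + sqrt(5)/2, {s, sr^2, ...} -> 0, {sr, sr^3, ...} -> 0.
Now take the inner product of this character with each irreducible chi from the table, <chi_2*chi_6, chi> = (1/20) sum_C |C| (chi_2*chi_6)(C) conj(chi(C)):
  <chi_2*chi_6, chi_1> = (1/20)[1*(2)*conj(1) + 1*(2)*conj(1) + 2*(-1/2 + sqrt(5)/2)*conj(1) + 2*(-sqrt(5)/2 - 1/2)*conj(1) + 2*(-sqrt(5)/2 - 1/2)*conj(1) + 2*(-1/2 + sqrt(5)/2)*conj(1) + 5*(0)*conj(1) + 5*(0)*conj(1)]
      = (1/20)[(2) + (2) + (-1 + sqrt(5)) + (-sqrt(5) - 1) + (-sqrt(5) - 1) + (-1 + sqrt(5)) + (0) + (0)] = 0/20 = 0
  <chi_2*chi_6, chi_2> = (1/20)[1*(2)*conj(1) + 1*(2)*conj(1) + 2*(-1/2 + sqrt(5)/2)*conj(1) + 2*(-sqrt(5)/2 - 1/2)*conj(1) + 2*(-sqrt(5)/2 - 1/2)*conj(1) + 2*(-1/2 + sqrt(5)/2)*conj(1) + 5*(0)*conj(-1) + 5*(0)*conj(-1)]
      = (1/20)[(2) + (2) + (-1 + sqrt(5)) + (-sqrt(5) - 1) + (-sqrt(5) - 1) + (-1 + sqrt(5)) + (0) + (0)] = 0/20 = 0
  <chi_2*chi_6, chi_3> = (1/20)[1*(2)*conj(1) + 1*(2)*conj(-1) + 2*(-1/2 + sqrt(5)/2)*conj(-1) + 2*(-sqrt(5)/2 - 1/2)*conj(1) + 2*(-sqrt(5)/2 - 1/2)*conj(-1) + 2*(-1/2 + sqrt(5)/2)*conj(1) + 5*(0)*conj(1) + 5*(0)*conj(-1)]
      = (1/20)[(2) + (-2) + (1 - sqrt(5)) + (-sqrt(5) - 1) + (1 + sqrt(5)) + (-1 + sqrt(5)) + (0) + (0)] = 0/20 = 0
  <chi_2*chi_6, chi_4> = (1/20)[1*(2)*conj(1) + 1*(2)*conj(-1) + 2*(-1/2 + sqrt(5)/2)*conj(-1) + 2*(-sqrt(5)/2 - 1/2)*conj(1) + 2*(-sqrt(5)/2 - 1/2)*conj(-1) + 2*(-1/2 + sqrt(5)/2)*conj(1) + 5*(0)*conj(-1) + 5*(0)*conj(1)]
      = (1/20)[(2) + (-2) + (1 - sqrt(5)) + (-sqrt(5) - 1) + (1 + sqrt(5)) + (-1 + sqrt(5)) + (0) + (0)] = 0/20 = 0
  <chi_2*chi_6, chi_5> = (1/20)[1*(2)*conj(2) + 1*(2)*conj(-2) + 2*(-1/2 + sqrt(5)/2)*conj(1/2 + sqrt(5)/2) + 2*(-sqrt(5)/2 - 1/2)*conj(-1/2 + sqrt(5)/2) + 2*(-sqrt(5)/2 - 1/2)*conj(1/2 - sqrt(5)/2) + 2*(-1/2 + sqrt(5)/2)*conj(-sqrt(5)/2 - 1/2) + 5*(0)*conj(0) + 5*(0)*conj(0)]
      = (1/20)[(4) + (-4) + (2) + (-2) + (2) + (-2) + (0) + (0)] = 0/20 = 0
  <chi_2*chi_6, chi_6> = (1/20)[1*(2)*conj(2) + 1*(2)*conj(2) + 2*(-1/2 + sqrt(5)/2)*conj(-1/2 + sqrt(5)/2) + 2*(-sqrt(5)/2 - 1/2)*conj(-sqrt(5)/2 - 1/2) + 2*(-sqrt(5)/2 - 1/2)*conj(-sqrt(5)/2 - 1/2) + 2*(-1/2 + sqrt(5)/2)*conj(-1/2 + sqrt(5)/2) + 5*(0)*conj(0) + 5*(0)*conj(0)]
      = (1/20)[(4) + (4) + (3 - sqrt(5)) + (sqrt(5) + 3) + (sqrt(5) + 3) + (3 - sqrt(5)) + (0) + (0)] = 20/20 = 1
  <chi_2*chi_6, chi_7> = (1/20)[1*(2)*conj(2) + 1*(2)*conj(-2) + 2*(-1/2 + sqrt(5)/2)*conj(1/2 - sqrt(5)/2) + 2*(-sqrt(5)/2 - 1/2)*conj(-sqrt(5)/2 - 1/2) + 2*(-sqrt(5)/2 - 1/2)*conj(1/2 + sqrt(5)/2) + 2*(-1/2 + sqrt(5)/2)*conj(-1/2 + sqrt(5)/2) + 5*(0)*conj(0) + 5*(0)*conj(0)]
      = (1/20)[(4) + (-4) + (-3 + sqrt(5)) + (sqrt(5) + 3) + (-3 - sqrt(5)) + (3 - sqrt(5)) + (0) + (0)] = 0/20 = 0
  <chi_2*chi_6, chi_8> = (1/20)[1*(2)*conj(2) + 1*(2)*conj(2) + 2*(-1/2 + sqrt(5)/2)*conj(-sqrt(5)/2 - 1/2) + 2*(-sqrt(5)/2 - 1/2)*conj(-1/2 + sqrt(5)/2) + 2*(-sqrt(5)/2 - 1/2)*conj(-1/2 + sqrt(5)/2) + 2*(-1/2 + sqrt(5)/2)*conj(-sqrt(5)/2 - 1/2) + 5*(0)*conj(0) + 5*(0)*conj(0)]
      = (1/20)[(4) + (4) + (-2) + (-2) + (-2) + (-2) + (0) + (0)] = 0/20 = 0
Hence the multiplicities are chi_6: 1. Dimension check: dim(chi_2)*dim(chi_6) = 1*2 = 2 and sum (mult * dim) = 1*2 = 2.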